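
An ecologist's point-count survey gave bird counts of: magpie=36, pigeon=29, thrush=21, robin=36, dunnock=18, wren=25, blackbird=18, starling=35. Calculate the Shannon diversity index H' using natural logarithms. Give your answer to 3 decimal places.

2.042

Total N = 36+29+21+36+18+25+18+35 = 218, so the proportions are 0.16514, 0.13303, 0.09633, 0.16514, 0.08257, 0.11468, 0.08257, 0.16055 (working shown to 5 dp, full precision carried).
Each pᵢ ln pᵢ term: 0.16514×(-1.80098)=-0.29741, 0.13303×(-2.01720)=-0.26834, 0.09633×(-2.33997)=-0.22541, 0.16514×(-1.80098)=-0.29741, 0.08257×(-2.49412)=-0.20594, 0.11468×(-2.16562)=-0.24835, 0.08257×(-2.49412)=-0.20594, 0.16055×(-1.82915)=-0.29367.
Sum = -2.04247, so H' = 2.042.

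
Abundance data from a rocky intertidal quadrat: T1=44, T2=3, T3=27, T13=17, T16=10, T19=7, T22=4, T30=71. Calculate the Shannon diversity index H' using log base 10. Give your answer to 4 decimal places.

0.7156

Total N = 44+3+27+17+10+7+4+71 = 183, so the proportions are 0.240437, 0.016393, 0.147541, 0.092896, 0.054645, 0.038251, 0.021858, 0.387978 (working shown to 6 dp, full precision carried).
Each pᵢ log₁₀ pᵢ term: 0.240437×(-0.618998)=-0.148830, 0.016393×(-1.785330)=-0.029268, 0.147541×(-0.831087)=-0.122619, 0.092896×(-1.032002)=-0.095869, 0.054645×(-1.262451)=-0.068986, 0.038251×(-1.417353)=-0.054216, 0.021858×(-1.660391)=-0.036293, 0.387978×(-0.411193)=-0.159534.
Sum = -0.715615, so H' = 0.7156.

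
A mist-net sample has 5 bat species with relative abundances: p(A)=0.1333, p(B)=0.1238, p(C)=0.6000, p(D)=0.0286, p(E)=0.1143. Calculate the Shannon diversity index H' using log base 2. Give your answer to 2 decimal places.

1.71

Each pᵢ log₂ pᵢ term (working shown to 4 dp, full precision carried): 0.1333×(-2.9073)=-0.3875, 0.1238×(-3.0139)=-0.3731, 0.6×(-0.7370)=-0.4422, 0.0286×(-5.1278)=-0.1467, 0.1143×(-3.1291)=-0.3577.
Sum = -1.7072, so H' = 1.71.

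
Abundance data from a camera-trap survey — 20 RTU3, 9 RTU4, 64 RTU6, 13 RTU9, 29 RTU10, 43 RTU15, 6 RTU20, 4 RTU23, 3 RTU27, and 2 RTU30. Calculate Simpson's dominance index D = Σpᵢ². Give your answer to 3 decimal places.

0.201

Total N = 20+9+64+13+29+43+6+4+3+2 = 193, so the proportions are 0.10363, 0.04663, 0.33161, 0.06736, 0.15026, 0.2228, 0.03109, 0.02073, 0.01554, 0.01036 (working shown to 5 dp, full precision carried).
D = 0.10363² + 0.04663² + 0.33161² + 0.06736² + 0.15026² + 0.2228² + 0.03109² + 0.02073² + 0.01554² + 0.01036² = 0.01074 + 0.00217 + 0.10996 + 0.00454 + 0.02258 + 0.04964 + 0.00097 + 0.00043 + 0.00024 + 0.00011 = 0.20137.
To 3 decimal places, D = 0.201.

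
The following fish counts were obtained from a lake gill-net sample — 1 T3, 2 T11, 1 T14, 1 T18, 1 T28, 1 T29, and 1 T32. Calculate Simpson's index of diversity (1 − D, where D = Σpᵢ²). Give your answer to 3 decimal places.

Total N = 1+2+1+1+1+1+1 = 8, so the proportions are 0.125, 0.25, 0.125, 0.125, 0.125, 0.125, 0.125 (working shown to 5 dp, full precision carried).
D = 0.125² + 0.25² + 0.125² + 0.125² + 0.125² + 0.125² + 0.125² = 0.01562 + 0.06250 + 0.01562 + 0.01562 + 0.01562 + 0.01562 + 0.01562 = 0.15625.
So 1 − D = 0.84375, i.e. 0.844 to 3 decimal places.

0.844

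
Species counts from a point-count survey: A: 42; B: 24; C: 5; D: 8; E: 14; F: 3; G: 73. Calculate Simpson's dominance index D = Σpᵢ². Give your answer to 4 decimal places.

Total N = 42+24+5+8+14+3+73 = 169, so the proportions are 0.248521, 0.142012, 0.029586, 0.047337, 0.08284, 0.017751, 0.431953 (working shown to 6 dp, full precision carried).
D = 0.248521² + 0.142012² + 0.029586² + 0.047337² + 0.08284² + 0.017751² + 0.431953² = 0.061763 + 0.020167 + 0.000875 + 0.002241 + 0.006863 + 0.000315 + 0.186583 = 0.278807.
To 4 decimal places, D = 0.2788.

0.2788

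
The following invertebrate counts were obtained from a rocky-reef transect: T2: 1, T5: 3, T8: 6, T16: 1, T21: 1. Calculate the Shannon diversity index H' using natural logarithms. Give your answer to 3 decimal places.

1.314

Total N = 1+3+6+1+1 = 12, so the proportions are 0.08333, 0.25, 0.5, 0.08333, 0.08333 (working shown to 5 dp, full precision carried).
Each pᵢ ln pᵢ term: 0.08333×(-2.48491)=-0.20708, 0.25×(-1.38629)=-0.34657, 0.5×(-0.69315)=-0.34657, 0.08333×(-2.48491)=-0.20708, 0.08333×(-2.48491)=-0.20708.
Sum = -1.31437, so H' = 1.314.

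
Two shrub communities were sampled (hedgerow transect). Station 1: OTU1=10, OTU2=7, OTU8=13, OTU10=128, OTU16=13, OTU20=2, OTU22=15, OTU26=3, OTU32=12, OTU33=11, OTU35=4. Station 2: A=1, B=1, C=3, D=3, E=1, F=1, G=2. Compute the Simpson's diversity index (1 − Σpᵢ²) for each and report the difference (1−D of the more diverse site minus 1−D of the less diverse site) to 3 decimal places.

Station 1: N=218, proportions 0.04587, 0.03211, 0.05963, 0.58716, 0.05963, 0.00917, 0.06881, 0.01376, 0.05505, 0.05046, 0.01835, giving 1−D = 0.63408 (working shown to 5 dp, full precision carried).
Station 2: N=12, proportions 0.08333, 0.08333, 0.25, 0.25, 0.08333, 0.08333, 0.16667, giving 1−D = 0.81944.
Difference = |0.63408 − 0.81944| = 0.18536, i.e. 0.185 to 3 decimal places.

0.185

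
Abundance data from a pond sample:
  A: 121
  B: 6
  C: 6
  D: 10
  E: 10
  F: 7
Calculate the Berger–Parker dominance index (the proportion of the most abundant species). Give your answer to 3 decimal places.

0.756

Total N = 121+6+6+10+10+7 = 160, so the proportions are 0.75625, 0.0375, 0.0375, 0.0625, 0.0625, 0.04375 (working shown to 5 dp, full precision carried).
The largest proportion is 0.75625, i.e. d = 0.756 to 3 decimal places.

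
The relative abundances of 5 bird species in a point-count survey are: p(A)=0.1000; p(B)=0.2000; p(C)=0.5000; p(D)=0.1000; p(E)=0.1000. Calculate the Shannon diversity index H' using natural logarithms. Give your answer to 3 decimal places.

1.359

Each pᵢ ln pᵢ term (working shown to 5 dp, full precision carried): 0.1×(-2.30259)=-0.23026, 0.2×(-1.60944)=-0.32189, 0.5×(-0.69315)=-0.34657, 0.1×(-2.30259)=-0.23026, 0.1×(-2.30259)=-0.23026.
Sum = -1.35924, so H' = 1.359.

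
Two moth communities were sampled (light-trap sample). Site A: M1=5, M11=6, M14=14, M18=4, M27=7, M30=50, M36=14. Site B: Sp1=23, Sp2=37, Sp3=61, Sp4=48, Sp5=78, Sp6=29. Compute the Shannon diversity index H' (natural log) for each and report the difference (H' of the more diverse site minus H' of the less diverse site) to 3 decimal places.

Site A: N=100, proportions 0.05, 0.06, 0.14, 0.04, 0.07, 0.5, 0.14, giving H' = 1.53058 (working shown to 5 dp, full precision carried).
Site B: N=276, proportions 0.08333, 0.13406, 0.22101, 0.17391, 0.28261, 0.10507, giving H' = 1.70817.
Difference = |1.53058 − 1.70817| = 0.17759, i.e. 0.178 to 3 decimal places.

0.178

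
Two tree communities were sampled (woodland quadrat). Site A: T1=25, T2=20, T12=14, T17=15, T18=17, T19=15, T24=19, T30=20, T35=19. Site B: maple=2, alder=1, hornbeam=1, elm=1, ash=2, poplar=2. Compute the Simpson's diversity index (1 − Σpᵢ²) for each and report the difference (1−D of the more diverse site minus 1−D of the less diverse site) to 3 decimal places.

Site A: N=164, proportions 0.15244, 0.12195, 0.08537, 0.09146, 0.10366, 0.09146, 0.11585, 0.12195, 0.11585, giving 1−D = 0.88541 (working shown to 5 dp, full precision carried).
Site B: N=9, proportions 0.22222, 0.11111, 0.11111, 0.11111, 0.22222, 0.22222, giving 1−D = 0.81481.
Difference = |0.88541 − 0.81481| = 0.07060, i.e. 0.071 to 3 decimal places.

0.071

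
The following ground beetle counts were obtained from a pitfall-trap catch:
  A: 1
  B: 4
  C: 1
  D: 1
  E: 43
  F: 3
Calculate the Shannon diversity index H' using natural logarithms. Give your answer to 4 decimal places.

0.7519

Total N = 1+4+1+1+43+3 = 53, so the proportions are 0.018868, 0.075472, 0.018868, 0.018868, 0.811321, 0.056604 (working shown to 6 dp, full precision carried).
Each pᵢ ln pᵢ term: 0.018868×(-3.970292)=-0.074911, 0.075472×(-2.583998)=-0.195019, 0.018868×(-3.970292)=-0.074911, 0.018868×(-3.970292)=-0.074911, 0.811321×(-0.209092)=-0.169641, 0.056604×(-2.871680)=-0.162548.
Sum = -0.751941, so H' = 0.7519.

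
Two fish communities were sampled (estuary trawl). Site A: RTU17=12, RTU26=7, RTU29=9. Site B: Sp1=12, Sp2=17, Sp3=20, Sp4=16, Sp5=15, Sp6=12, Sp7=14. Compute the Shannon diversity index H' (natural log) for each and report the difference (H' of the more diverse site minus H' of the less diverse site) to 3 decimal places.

0.856

Site A: N=28, proportions 0.42857, 0.25, 0.32143, giving H' = 1.07452 (working shown to 5 dp, full precision carried).
Site B: N=106, proportions 0.11321, 0.16038, 0.18868, 0.15094, 0.14151, 0.11321, 0.13208, giving H' = 1.93093.
Difference = |1.07452 − 1.93093| = 0.85641, i.e. 0.856 to 3 decimal places.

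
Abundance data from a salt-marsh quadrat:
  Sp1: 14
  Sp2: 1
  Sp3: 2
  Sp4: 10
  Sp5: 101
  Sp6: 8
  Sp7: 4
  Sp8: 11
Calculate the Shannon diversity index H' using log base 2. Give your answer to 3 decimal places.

1.735

Total N = 14+1+2+10+101+8+4+11 = 151, so the proportions are 0.09272, 0.00662, 0.01325, 0.06623, 0.66887, 0.05298, 0.02649, 0.07285 (working shown to 5 dp, full precision carried).
Each pᵢ log₂ pᵢ term: 0.09272×(-3.43105)=-0.31811, 0.00662×(-7.23840)=-0.04794, 0.01325×(-6.23840)=-0.08263, 0.06623×(-3.91648)=-0.25937, 0.66887×(-0.58019)=-0.38808, 0.05298×(-4.23840)=-0.22455, 0.02649×(-5.23840)=-0.13877, 0.07285×(-3.77897)=-0.27529.
Sum = -1.73473, so H' = 1.735.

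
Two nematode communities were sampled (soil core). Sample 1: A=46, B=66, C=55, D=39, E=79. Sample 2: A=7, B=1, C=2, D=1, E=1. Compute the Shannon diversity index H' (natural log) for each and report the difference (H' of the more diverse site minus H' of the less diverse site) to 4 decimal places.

Sample 1: N=285, proportions 0.16140351, 0.23157895, 0.19298246, 0.13684211, 0.27719298, giving H' = 1.57844242 (working shown to 8 dp, full precision carried).
Sample 2: N=12, proportions 0.58333333, 0.08333333, 0.16666667, 0.08333333, 0.08333333, giving H' = 1.23426787.
Difference = |1.57844242 − 1.23426787| = 0.34417455, i.e. 0.3442 to 4 decimal places.

0.3442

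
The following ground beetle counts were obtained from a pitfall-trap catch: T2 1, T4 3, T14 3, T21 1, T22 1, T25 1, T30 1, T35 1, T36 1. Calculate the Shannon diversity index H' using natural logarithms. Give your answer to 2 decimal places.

Total N = 1+3+3+1+1+1+1+1+1 = 13, so the proportions are 0.0769, 0.2308, 0.2308, 0.0769, 0.0769, 0.0769, 0.0769, 0.0769, 0.0769 (working shown to 4 dp, full precision carried).
Each pᵢ ln pᵢ term: 0.0769×(-2.5649)=-0.1973, 0.2308×(-1.4663)=-0.3384, 0.2308×(-1.4663)=-0.3384, 0.0769×(-2.5649)=-0.1973, 0.0769×(-2.5649)=-0.1973, 0.0769×(-2.5649)=-0.1973, 0.0769×(-2.5649)=-0.1973, 0.0769×(-2.5649)=-0.1973, 0.0769×(-2.5649)=-0.1973.
Sum = -2.0579, so H' = 2.06.

2.06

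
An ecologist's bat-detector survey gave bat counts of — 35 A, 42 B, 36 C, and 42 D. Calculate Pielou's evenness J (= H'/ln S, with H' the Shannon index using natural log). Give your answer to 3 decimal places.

Total N = 35+42+36+42 = 155, so the proportions are 0.22581, 0.27097, 0.23226, 0.27097 (working shown to 5 dp, full precision carried).
H' = −Σ pᵢ ln pᵢ = −((-0.33602) + (-0.35382) + (-0.33907) + (-0.35382)) = 1.38273.
With S = 4 species, ln S = 1.38629, so J = 1.38273/1.38629 = 0.99743, i.e. 0.997 to 3 decimal places.

0.997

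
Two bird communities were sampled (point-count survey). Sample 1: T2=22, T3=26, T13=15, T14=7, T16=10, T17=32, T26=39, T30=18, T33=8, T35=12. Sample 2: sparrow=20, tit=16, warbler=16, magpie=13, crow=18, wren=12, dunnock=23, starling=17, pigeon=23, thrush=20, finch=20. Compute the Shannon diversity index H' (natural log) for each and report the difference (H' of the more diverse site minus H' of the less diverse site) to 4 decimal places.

0.2178

Sample 1: N=189, proportions 0.116402, 0.137566, 0.079365, 0.037037, 0.05291, 0.169312, 0.206349, 0.095238, 0.042328, 0.063492, giving H' = 2.161086 (working shown to 6 dp, full precision carried).
Sample 2: N=198, proportions 0.10101, 0.080808, 0.080808, 0.065657, 0.090909, 0.060606, 0.116162, 0.085859, 0.116162, 0.10101, 0.10101, giving H' = 2.378903.
Difference = |2.161086 − 2.378903| = 0.217817, i.e. 0.2178 to 4 decimal places.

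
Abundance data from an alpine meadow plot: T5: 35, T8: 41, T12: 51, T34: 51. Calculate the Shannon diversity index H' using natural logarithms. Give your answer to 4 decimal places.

Total N = 35+41+51+51 = 178, so the proportions are 0.196629, 0.230337, 0.286517, 0.286517 (working shown to 6 dp, full precision carried).
Each pᵢ ln pᵢ term: 0.196629×(-1.626435)=-0.319805, 0.230337×(-1.468211)=-0.338184, 0.286517×(-1.249958)=-0.358134, 0.286517×(-1.249958)=-0.358134.
Sum = -1.374256, so H' = 1.3743.

1.3743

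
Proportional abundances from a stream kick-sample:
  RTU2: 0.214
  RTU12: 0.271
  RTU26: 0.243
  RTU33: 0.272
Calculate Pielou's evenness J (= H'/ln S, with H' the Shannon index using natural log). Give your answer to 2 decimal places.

1.00

H' = −Σ pᵢ ln pᵢ = −((-0.3299) + (-0.3538) + (-0.3438) + (-0.3541)) = 1.3817 (working shown to 4 dp, full precision carried).
With S = 4 species, ln S = 1.3863, so J = 1.3817/1.3863 = 0.9967, i.e. 1.00 to 2 decimal places.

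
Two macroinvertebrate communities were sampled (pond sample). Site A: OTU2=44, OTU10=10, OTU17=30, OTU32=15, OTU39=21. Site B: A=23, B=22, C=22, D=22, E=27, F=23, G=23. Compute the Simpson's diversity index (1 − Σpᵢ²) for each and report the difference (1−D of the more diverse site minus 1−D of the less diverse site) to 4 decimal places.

Site A: N=120, proportions 0.366667, 0.083333, 0.25, 0.125, 0.175, giving 1−D = 0.749861 (working shown to 6 dp, full precision carried).
Site B: N=162, proportions 0.141975, 0.135802, 0.135802, 0.135802, 0.166667, 0.141975, 0.141975, giving 1−D = 0.856424.
Difference = |0.749861 − 0.856424| = 0.106563, i.e. 0.1066 to 4 decimal places.

0.1066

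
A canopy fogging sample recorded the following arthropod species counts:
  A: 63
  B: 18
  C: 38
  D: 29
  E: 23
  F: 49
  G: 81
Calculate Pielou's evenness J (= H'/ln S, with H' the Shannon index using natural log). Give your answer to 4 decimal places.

0.9393

Total N = 63+18+38+29+23+49+81 = 301, so the proportions are 0.209302, 0.059801, 0.126246, 0.096346, 0.076412, 0.162791, 0.269103 (working shown to 6 dp, full precision carried).
H' = −Σ pᵢ ln pᵢ = −((-0.327344) + (-0.168443) + (-0.261269) + (-0.225431) + (-0.196502) + (-0.295512) + (-0.353241)) = 1.827742.
With S = 7 species, ln S = 1.945910, so J = 1.827742/1.945910 = 0.939273, i.e. 0.9393 to 4 decimal places.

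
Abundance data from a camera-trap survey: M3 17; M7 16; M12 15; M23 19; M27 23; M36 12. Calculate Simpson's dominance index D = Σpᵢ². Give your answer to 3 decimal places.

Total N = 17+16+15+19+23+12 = 102, so the proportions are 0.16667, 0.15686, 0.14706, 0.18627, 0.22549, 0.11765 (working shown to 5 dp, full precision carried).
D = 0.16667² + 0.15686² + 0.14706² + 0.18627² + 0.22549² + 0.11765² = 0.02778 + 0.02461 + 0.02163 + 0.03470 + 0.05085 + 0.01384 = 0.17339.
To 3 decimal places, D = 0.173.

0.173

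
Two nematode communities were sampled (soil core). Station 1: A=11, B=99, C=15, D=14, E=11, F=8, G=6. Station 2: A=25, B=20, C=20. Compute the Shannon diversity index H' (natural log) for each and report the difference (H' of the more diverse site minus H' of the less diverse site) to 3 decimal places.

Station 1: N=164, proportions 0.06707, 0.60366, 0.09146, 0.08537, 0.06707, 0.04878, 0.03659, giving H' = 1.36435 (working shown to 5 dp, full precision carried).
Station 2: N=65, proportions 0.38462, 0.30769, 0.30769, giving H' = 1.09283.
Difference = |1.36435 − 1.09283| = 0.27152, i.e. 0.272 to 3 decimal places.

0.272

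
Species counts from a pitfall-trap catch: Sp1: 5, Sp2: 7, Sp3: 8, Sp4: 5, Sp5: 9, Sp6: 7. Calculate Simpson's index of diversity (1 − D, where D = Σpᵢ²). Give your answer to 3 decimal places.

0.826

Total N = 5+7+8+5+9+7 = 41, so the proportions are 0.12195, 0.17073, 0.19512, 0.12195, 0.21951, 0.17073 (working shown to 5 dp, full precision carried).
D = 0.12195² + 0.17073² + 0.19512² + 0.12195² + 0.21951² + 0.17073² = 0.01487 + 0.02915 + 0.03807 + 0.01487 + 0.04819 + 0.02915 = 0.17430.
So 1 − D = 0.82570, i.e. 0.826 to 3 decimal places.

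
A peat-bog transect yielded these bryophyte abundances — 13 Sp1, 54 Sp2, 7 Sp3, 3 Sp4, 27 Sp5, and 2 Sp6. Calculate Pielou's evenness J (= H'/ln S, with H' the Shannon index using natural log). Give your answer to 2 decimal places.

0.73

Total N = 13+54+7+3+27+2 = 106, so the proportions are 0.1226, 0.5094, 0.066, 0.0283, 0.2547, 0.0189 (working shown to 4 dp, full precision carried).
H' = −Σ pᵢ ln pᵢ = −((-0.2574) + (-0.3436) + (-0.1795) + (-0.1009) + (-0.3484) + (-0.0749)) = 1.3046.
With S = 6 species, ln S = 1.7918, so J = 1.3046/1.7918 = 0.7281, i.e. 0.73 to 2 decimal places.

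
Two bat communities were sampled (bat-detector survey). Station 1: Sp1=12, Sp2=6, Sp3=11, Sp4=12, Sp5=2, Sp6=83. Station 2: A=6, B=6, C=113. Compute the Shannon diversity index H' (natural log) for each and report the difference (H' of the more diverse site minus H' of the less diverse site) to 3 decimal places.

Station 1: N=126, proportions 0.09524, 0.04762, 0.0873, 0.09524, 0.01587, 0.65873, giving H' = 1.14648 (working shown to 5 dp, full precision carried).
Station 2: N=125, proportions 0.048, 0.048, 0.904, giving H' = 0.38275.
Difference = |1.14648 − 0.38275| = 0.76373, i.e. 0.764 to 3 decimal places.

0.764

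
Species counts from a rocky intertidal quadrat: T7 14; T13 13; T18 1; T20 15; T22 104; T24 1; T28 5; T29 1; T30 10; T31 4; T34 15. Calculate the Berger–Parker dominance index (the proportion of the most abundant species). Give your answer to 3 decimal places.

0.568

Total N = 14+13+1+15+104+1+5+1+10+4+15 = 183, so the proportions are 0.0765, 0.07104, 0.00546, 0.08197, 0.56831, 0.00546, 0.02732, 0.00546, 0.05464, 0.02186, 0.08197 (working shown to 5 dp, full precision carried).
The largest proportion is 0.56831, i.e. d = 0.568 to 3 decimal places.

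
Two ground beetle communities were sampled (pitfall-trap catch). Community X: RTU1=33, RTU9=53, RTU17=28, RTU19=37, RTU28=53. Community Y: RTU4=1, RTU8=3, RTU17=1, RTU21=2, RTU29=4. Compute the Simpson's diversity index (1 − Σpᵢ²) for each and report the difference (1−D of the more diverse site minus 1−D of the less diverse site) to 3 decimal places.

Community X: N=204, proportions 0.16176, 0.2598, 0.13725, 0.18137, 0.2598, giving 1−D = 0.78710 (working shown to 5 dp, full precision carried).
Community Y: N=11, proportions 0.09091, 0.27273, 0.09091, 0.18182, 0.36364, giving 1−D = 0.74380.
Difference = |0.78710 − 0.74380| = 0.04330, i.e. 0.043 to 3 decimal places.

0.043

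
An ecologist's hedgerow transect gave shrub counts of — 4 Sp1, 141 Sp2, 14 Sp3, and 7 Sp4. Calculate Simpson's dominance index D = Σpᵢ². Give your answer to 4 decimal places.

0.7309

Total N = 4+141+14+7 = 166, so the proportions are 0.024096, 0.849398, 0.084337, 0.042169 (working shown to 6 dp, full precision carried).
D = 0.024096² + 0.849398² + 0.084337² + 0.042169² = 0.000581 + 0.721476 + 0.007113 + 0.001778 = 0.730948.
To 4 decimal places, D = 0.7309.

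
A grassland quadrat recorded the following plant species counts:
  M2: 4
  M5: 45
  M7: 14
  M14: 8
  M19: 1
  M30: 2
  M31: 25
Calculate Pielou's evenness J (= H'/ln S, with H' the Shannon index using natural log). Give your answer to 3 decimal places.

0.740

Total N = 4+45+14+8+1+2+25 = 99, so the proportions are 0.0404, 0.45455, 0.14141, 0.08081, 0.0101, 0.0202, 0.25253 (working shown to 5 dp, full precision carried).
H' = −Σ pᵢ ln pᵢ = −((-0.12965) + (-0.35839) + (-0.27661) + (-0.20329) + (-0.04642) + (-0.07883) + (-0.34754)) = 1.44072.
With S = 7 species, ln S = 1.94591, so J = 1.44072/1.94591 = 0.74038, i.e. 0.740 to 3 decimal places.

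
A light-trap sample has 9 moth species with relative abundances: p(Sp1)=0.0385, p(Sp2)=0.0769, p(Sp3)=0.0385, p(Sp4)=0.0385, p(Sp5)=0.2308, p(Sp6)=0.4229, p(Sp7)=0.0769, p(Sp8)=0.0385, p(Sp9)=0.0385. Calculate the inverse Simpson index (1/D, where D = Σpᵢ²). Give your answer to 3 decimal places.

D = 0.0385² + 0.0769² + 0.0385² + 0.0385² + 0.2308² + 0.4229² + 0.0769² + 0.0385² + 0.0385² = 0.0014823 + 0.0059136 + 0.0014823 + 0.0014823 + 0.0532686 + 0.1788444 + 0.0059136 + 0.0014823 + 0.0014823 = 0.2513515 (working shown to 7 dp, full precision carried).
So 1/D = 3.97849, i.e. 3.978 to 3 decimal places.

3.978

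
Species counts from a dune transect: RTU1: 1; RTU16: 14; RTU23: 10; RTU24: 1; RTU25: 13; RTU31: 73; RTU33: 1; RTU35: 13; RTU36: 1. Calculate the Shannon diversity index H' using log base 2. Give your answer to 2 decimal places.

Total N = 1+14+10+1+13+73+1+13+1 = 127, so the proportions are 0.0079, 0.1102, 0.0787, 0.0079, 0.1024, 0.5748, 0.0079, 0.1024, 0.0079 (working shown to 4 dp, full precision carried).
Each pᵢ log₂ pᵢ term: 0.0079×(-6.9887)=-0.0550, 0.1102×(-3.1813)=-0.3507, 0.0787×(-3.6668)=-0.2887, 0.0079×(-6.9887)=-0.0550, 0.1024×(-3.2882)=-0.3366, 0.5748×(-0.7989)=-0.4592, 0.0079×(-6.9887)=-0.0550, 0.1024×(-3.2882)=-0.3366, 0.0079×(-6.9887)=-0.0550.
Sum = -1.9919, so H' = 1.99.

1.99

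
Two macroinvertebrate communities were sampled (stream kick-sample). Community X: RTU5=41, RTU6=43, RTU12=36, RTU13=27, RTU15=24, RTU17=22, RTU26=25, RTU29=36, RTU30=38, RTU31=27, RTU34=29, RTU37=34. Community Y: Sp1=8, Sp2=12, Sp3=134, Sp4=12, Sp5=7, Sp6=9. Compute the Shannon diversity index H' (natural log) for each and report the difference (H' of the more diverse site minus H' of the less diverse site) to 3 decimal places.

Community X: N=382, proportions 0.10733, 0.11257, 0.09424, 0.07068, 0.06283, 0.05759, 0.06545, 0.09424, 0.09948, 0.07068, 0.07592, 0.08901, giving H' = 2.46243 (working shown to 5 dp, full precision carried).
Community Y: N=182, proportions 0.04396, 0.06593, 0.73626, 0.06593, 0.03846, 0.04945, giving H' = 0.99532.
Difference = |2.46243 − 0.99532| = 1.46711, i.e. 1.467 to 3 decimal places.

1.467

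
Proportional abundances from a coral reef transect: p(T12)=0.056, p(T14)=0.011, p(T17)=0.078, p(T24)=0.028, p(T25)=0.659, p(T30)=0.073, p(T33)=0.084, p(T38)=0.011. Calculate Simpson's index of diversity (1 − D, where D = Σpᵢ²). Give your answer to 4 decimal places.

D = 0.056² + 0.011² + 0.078² + 0.028² + 0.659² + 0.073² + 0.084² + 0.011² = 0.003136 + 0.000121 + 0.006084 + 0.000784 + 0.434281 + 0.005329 + 0.007056 + 0.000121 = 0.456912 (working shown to 6 dp, full precision carried).
So 1 − D = 0.543088, i.e. 0.5431 to 4 decimal places.

0.5431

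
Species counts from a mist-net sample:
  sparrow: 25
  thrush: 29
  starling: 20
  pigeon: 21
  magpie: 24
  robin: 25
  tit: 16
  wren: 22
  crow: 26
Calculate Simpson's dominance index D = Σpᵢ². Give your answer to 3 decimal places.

0.114

Total N = 25+29+20+21+24+25+16+22+26 = 208, so the proportions are 0.12019, 0.13942, 0.09615, 0.10096, 0.11538, 0.12019, 0.07692, 0.10577, 0.125 (working shown to 5 dp, full precision carried).
D = 0.12019² + 0.13942² + 0.09615² + 0.10096² + 0.11538² + 0.12019² + 0.07692² + 0.10577² + 0.125² = 0.01445 + 0.01944 + 0.00925 + 0.01019 + 0.01331 + 0.01445 + 0.00592 + 0.01119 + 0.01562 = 0.11381.
To 3 decimal places, D = 0.114.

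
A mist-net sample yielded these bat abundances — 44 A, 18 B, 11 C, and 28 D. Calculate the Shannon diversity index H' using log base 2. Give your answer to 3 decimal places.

1.827

Total N = 44+18+11+28 = 101, so the proportions are 0.43564, 0.17822, 0.10891, 0.27723 (working shown to 5 dp, full precision carried).
Each pᵢ log₂ pᵢ term: 0.43564×(-1.19878)=-0.52224, 0.17822×(-2.48829)=-0.44346, 0.10891×(-3.19878)=-0.34838, 0.27723×(-1.85086)=-0.51311.
Sum = -1.82719, so H' = 1.827.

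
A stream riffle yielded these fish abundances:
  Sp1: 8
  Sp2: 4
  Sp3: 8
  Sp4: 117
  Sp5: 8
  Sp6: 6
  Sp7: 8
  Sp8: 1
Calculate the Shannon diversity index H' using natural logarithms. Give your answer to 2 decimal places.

Total N = 8+4+8+117+8+6+8+1 = 160, so the proportions are 0.05, 0.025, 0.05, 0.7312, 0.05, 0.0375, 0.05, 0.0063 (working shown to 4 dp, full precision carried).
Each pᵢ ln pᵢ term: 0.05×(-2.9957)=-0.1498, 0.025×(-3.6889)=-0.0922, 0.05×(-2.9957)=-0.1498, 0.7312×(-0.3130)=-0.2289, 0.05×(-2.9957)=-0.1498, 0.0375×(-3.2834)=-0.1231, 0.05×(-2.9957)=-0.1498, 0.0063×(-5.0752)=-0.0317.
Sum = -1.0751, so H' = 1.08.

1.08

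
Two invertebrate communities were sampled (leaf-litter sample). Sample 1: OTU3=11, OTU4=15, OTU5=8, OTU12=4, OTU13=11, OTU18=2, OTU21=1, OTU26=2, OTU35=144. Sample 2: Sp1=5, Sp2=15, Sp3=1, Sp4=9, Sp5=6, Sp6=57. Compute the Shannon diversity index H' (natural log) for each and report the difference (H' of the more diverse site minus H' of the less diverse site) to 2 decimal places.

Sample 1: N=198, proportions 0.055556, 0.075758, 0.040404, 0.020202, 0.055556, 0.010101, 0.005051, 0.010101, 0.727273, giving H' = 1.076242 (working shown to 6 dp, full precision carried).
Sample 2: N=93, proportions 0.053763, 0.16129, 0.010753, 0.096774, 0.064516, 0.612903, giving H' = 1.203057.
Difference = |1.076242 − 1.203057| = 0.126815, i.e. 0.13 to 2 decimal places.

0.13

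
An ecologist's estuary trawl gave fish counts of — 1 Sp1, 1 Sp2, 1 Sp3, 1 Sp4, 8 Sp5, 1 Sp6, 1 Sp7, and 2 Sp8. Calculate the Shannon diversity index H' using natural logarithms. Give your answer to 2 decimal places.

Total N = 1+1+1+1+8+1+1+2 = 16, so the proportions are 0.0625, 0.0625, 0.0625, 0.0625, 0.5, 0.0625, 0.0625, 0.125 (working shown to 4 dp, full precision carried).
Each pᵢ ln pᵢ term: 0.0625×(-2.7726)=-0.1733, 0.0625×(-2.7726)=-0.1733, 0.0625×(-2.7726)=-0.1733, 0.0625×(-2.7726)=-0.1733, 0.5×(-0.6931)=-0.3466, 0.0625×(-2.7726)=-0.1733, 0.0625×(-2.7726)=-0.1733, 0.125×(-2.0794)=-0.2599.
Sum = -1.6462, so H' = 1.65.

1.65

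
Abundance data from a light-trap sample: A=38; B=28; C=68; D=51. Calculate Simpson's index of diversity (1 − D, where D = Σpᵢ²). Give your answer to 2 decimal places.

0.72

Total N = 38+28+68+51 = 185, so the proportions are 0.2054, 0.1514, 0.3676, 0.2757 (working shown to 4 dp, full precision carried).
D = 0.2054² + 0.1514² + 0.3676² + 0.2757² = 0.0422 + 0.0229 + 0.1351 + 0.0760 = 0.2762.
So 1 − D = 0.7238, i.e. 0.72 to 2 decimal places.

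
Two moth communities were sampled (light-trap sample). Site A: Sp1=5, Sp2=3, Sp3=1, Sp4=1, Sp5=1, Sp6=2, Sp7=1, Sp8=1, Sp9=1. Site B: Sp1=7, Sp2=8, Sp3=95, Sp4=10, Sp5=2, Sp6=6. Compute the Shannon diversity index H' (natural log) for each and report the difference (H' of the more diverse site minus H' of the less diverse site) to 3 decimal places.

Site A: N=16, proportions 0.3125, 0.1875, 0.0625, 0.0625, 0.0625, 0.125, 0.0625, 0.0625, 0.0625, giving H' = 1.97701 (working shown to 5 dp, full precision carried).
Site B: N=128, proportions 0.05469, 0.0625, 0.74219, 0.07812, 0.01562, 0.04688, giving H' = 0.96111.
Difference = |1.97701 − 0.96111| = 1.01590, i.e. 1.016 to 3 decimal places.

1.016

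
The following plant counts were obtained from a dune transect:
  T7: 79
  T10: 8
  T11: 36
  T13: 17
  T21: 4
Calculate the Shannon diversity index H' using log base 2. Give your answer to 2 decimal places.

1.71

Total N = 79+8+36+17+4 = 144, so the proportions are 0.5486, 0.0556, 0.25, 0.1181, 0.0278 (working shown to 4 dp, full precision carried).
Each pᵢ log₂ pᵢ term: 0.5486×(-0.8661)=-0.4752, 0.0556×(-4.1699)=-0.2317, 0.25×(-2.0000)=-0.5000, 0.1181×(-3.0825)=-0.3639, 0.0278×(-5.1699)=-0.1436.
Sum = -1.7143, so H' = 1.71.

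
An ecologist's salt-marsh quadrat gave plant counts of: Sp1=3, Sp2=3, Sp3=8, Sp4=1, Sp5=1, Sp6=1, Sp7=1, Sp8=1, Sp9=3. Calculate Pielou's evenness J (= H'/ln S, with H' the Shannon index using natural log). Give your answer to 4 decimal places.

Total N = 3+3+8+1+1+1+1+1+3 = 22, so the proportions are 0.136364, 0.136364, 0.363636, 0.045455, 0.045455, 0.045455, 0.045455, 0.045455, 0.136364 (working shown to 6 dp, full precision carried).
H' = −Σ pᵢ ln pᵢ = −((-0.271695) + (-0.271695) + (-0.367855) + (-0.140502) + (-0.140502) + (-0.140502) + (-0.140502) + (-0.140502) + (-0.271695)) = 1.885450.
With S = 9 species, ln S = 2.197225, so J = 1.885450/2.197225 = 0.858105, i.e. 0.8581 to 4 decimal places.

0.8581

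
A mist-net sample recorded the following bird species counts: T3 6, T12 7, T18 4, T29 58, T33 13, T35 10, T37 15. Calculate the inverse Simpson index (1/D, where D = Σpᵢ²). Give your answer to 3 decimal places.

3.225

Total N = 6+7+4+58+13+10+15 = 113, so the proportions are 0.0530973, 0.0619469, 0.0353982, 0.5132743, 0.1150442, 0.0884956, 0.1327434 (working shown to 7 dp, full precision carried).
D = 0.0530973² + 0.0619469² + 0.0353982² + 0.5132743² + 0.1150442² + 0.0884956² + 0.1327434² = 0.0028193 + 0.0038374 + 0.0012530 + 0.2634505 + 0.0132352 + 0.0078315 + 0.0176208 = 0.3100478.
So 1/D = 3.22531, i.e. 3.225 to 3 decimal places.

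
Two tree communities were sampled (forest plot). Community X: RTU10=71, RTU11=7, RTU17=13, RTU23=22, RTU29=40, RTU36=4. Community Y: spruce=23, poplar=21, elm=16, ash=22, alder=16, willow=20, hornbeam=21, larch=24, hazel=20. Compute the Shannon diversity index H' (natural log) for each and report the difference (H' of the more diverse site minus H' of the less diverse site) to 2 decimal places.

Community X: N=157, proportions 0.4522, 0.0446, 0.0828, 0.1401, 0.2548, 0.0255, giving H' = 1.4211 (working shown to 4 dp, full precision carried).
Community Y: N=183, proportions 0.1257, 0.1148, 0.0874, 0.1202, 0.0874, 0.1093, 0.1148, 0.1311, 0.1093, giving H' = 2.1886.
Difference = |1.4211 − 2.1886| = 0.7675, i.e. 0.77 to 2 decimal places.

0.77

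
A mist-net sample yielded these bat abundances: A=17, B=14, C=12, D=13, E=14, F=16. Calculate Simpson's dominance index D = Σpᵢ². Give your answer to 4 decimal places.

0.1690

Total N = 17+14+12+13+14+16 = 86, so the proportions are 0.197674, 0.162791, 0.139535, 0.151163, 0.162791, 0.186047 (working shown to 6 dp, full precision carried).
D = 0.197674² + 0.162791² + 0.139535² + 0.151163² + 0.162791² + 0.186047² = 0.039075 + 0.026501 + 0.019470 + 0.022850 + 0.026501 + 0.034613 = 0.169010.
To 4 decimal places, D = 0.1690.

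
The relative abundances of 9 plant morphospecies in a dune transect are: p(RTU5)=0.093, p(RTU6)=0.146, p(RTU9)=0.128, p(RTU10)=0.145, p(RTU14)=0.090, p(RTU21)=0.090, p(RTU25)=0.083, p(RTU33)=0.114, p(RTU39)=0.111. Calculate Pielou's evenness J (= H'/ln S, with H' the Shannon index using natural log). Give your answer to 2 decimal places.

0.99

H' = −Σ pᵢ ln pᵢ = −((-0.2209) + (-0.2809) + (-0.2631) + (-0.2800) + (-0.2167) + (-0.2167) + (-0.2066) + (-0.2476) + (-0.2440)) = 2.1765 (working shown to 4 dp, full precision carried).
With S = 9 species, ln S = 2.1972, so J = 2.1765/2.1972 = 0.9906, i.e. 0.99 to 2 decimal places.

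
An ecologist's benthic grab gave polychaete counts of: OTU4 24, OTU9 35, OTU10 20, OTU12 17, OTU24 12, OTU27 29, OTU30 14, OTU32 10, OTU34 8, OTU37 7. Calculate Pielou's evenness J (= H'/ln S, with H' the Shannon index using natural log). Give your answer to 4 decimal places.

0.9464

Total N = 24+35+20+17+12+29+14+10+8+7 = 176, so the proportions are 0.136364, 0.198864, 0.113636, 0.096591, 0.068182, 0.164773, 0.079545, 0.056818, 0.045455, 0.039773 (working shown to 6 dp, full precision carried).
H' = −Σ pᵢ ln pᵢ = −((-0.271695) + (-0.321192) + (-0.247131) + (-0.225759) + (-0.183108) + (-0.297116) + (-0.201363) + (-0.162949) + (-0.140502) + (-0.128250)) = 2.179065.
With S = 10 species, ln S = 2.302585, so J = 2.179065/2.302585 = 0.946356, i.e. 0.9464 to 4 decimal places.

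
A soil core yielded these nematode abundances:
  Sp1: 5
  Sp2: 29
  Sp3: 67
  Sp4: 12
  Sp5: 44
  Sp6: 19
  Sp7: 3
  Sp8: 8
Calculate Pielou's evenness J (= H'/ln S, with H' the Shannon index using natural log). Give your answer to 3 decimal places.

Total N = 5+29+67+12+44+19+3+8 = 187, so the proportions are 0.02674, 0.15508, 0.35829, 0.06417, 0.23529, 0.1016, 0.01604, 0.04278 (working shown to 5 dp, full precision carried).
H' = −Σ pᵢ ln pᵢ = −((-0.09684) + (-0.28904) + (-0.36775) + (-0.17623) + (-0.34045) + (-0.23234) + (-0.06630) + (-0.13483)) = 1.70377.
With S = 8 species, ln S = 2.07944, so J = 1.70377/2.07944 = 0.81934, i.e. 0.819 to 3 decimal places.

0.819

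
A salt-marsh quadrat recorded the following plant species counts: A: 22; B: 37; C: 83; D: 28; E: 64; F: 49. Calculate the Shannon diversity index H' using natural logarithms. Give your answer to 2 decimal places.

Total N = 22+37+83+28+64+49 = 283, so the proportions are 0.0777, 0.1307, 0.2933, 0.0989, 0.2261, 0.1731 (working shown to 4 dp, full precision carried).
Each pᵢ ln pᵢ term: 0.0777×(-2.5544)=-0.1986, 0.1307×(-2.0345)=-0.2660, 0.2933×(-1.2266)=-0.3597, 0.0989×(-2.3132)=-0.2289, 0.2261×(-1.4866)=-0.3362, 0.1731×(-1.7536)=-0.3036.
Sum = -1.6930, so H' = 1.69.

1.69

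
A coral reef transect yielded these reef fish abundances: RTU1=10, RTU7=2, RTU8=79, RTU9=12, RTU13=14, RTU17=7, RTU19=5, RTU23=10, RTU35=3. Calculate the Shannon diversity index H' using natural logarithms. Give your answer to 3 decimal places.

Total N = 10+2+79+12+14+7+5+10+3 = 142, so the proportions are 0.07042, 0.01408, 0.55634, 0.08451, 0.09859, 0.0493, 0.03521, 0.07042, 0.02113 (working shown to 5 dp, full precision carried).
Each pᵢ ln pᵢ term: 0.07042×(-2.65324)=-0.18685, 0.01408×(-4.26268)=-0.06004, 0.55634×(-0.58638)=-0.32623, 0.08451×(-2.47092)=-0.20881, 0.09859×(-2.31677)=-0.22841, 0.0493×(-3.00992)=-0.14838, 0.03521×(-3.34639)=-0.11783, 0.07042×(-2.65324)=-0.18685, 0.02113×(-3.85721)=-0.08149.
Sum = -1.54488, so H' = 1.545.

1.545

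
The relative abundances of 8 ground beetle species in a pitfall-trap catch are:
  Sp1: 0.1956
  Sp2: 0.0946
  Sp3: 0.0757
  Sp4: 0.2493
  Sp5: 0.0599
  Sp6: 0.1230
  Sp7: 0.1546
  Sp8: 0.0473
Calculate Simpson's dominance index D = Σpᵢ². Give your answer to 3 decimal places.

D = 0.1956² + 0.0946² + 0.0757² + 0.2493² + 0.0599² + 0.123² + 0.1546² + 0.0473² = 0.03826 + 0.00895 + 0.00573 + 0.06215 + 0.00359 + 0.01513 + 0.02390 + 0.00224 = 0.15994 (working shown to 5 dp, full precision carried).
To 3 decimal places, D = 0.160.

0.160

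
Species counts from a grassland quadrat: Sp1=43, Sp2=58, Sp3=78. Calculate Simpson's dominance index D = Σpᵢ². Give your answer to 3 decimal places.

0.353

Total N = 43+58+78 = 179, so the proportions are 0.24022, 0.32402, 0.43575 (working shown to 5 dp, full precision carried).
D = 0.24022² + 0.32402² + 0.43575² = 0.05771 + 0.10499 + 0.18988 = 0.35258.
To 3 decimal places, D = 0.353.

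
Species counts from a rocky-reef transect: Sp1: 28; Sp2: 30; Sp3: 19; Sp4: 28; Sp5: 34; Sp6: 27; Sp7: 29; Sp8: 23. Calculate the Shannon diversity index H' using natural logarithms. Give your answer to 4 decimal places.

2.0669

Total N = 28+30+19+28+34+27+29+23 = 218, so the proportions are 0.12844, 0.137615, 0.087156, 0.12844, 0.155963, 0.123853, 0.133028, 0.105505 (working shown to 6 dp, full precision carried).
Each pᵢ ln pᵢ term: 0.12844×(-2.052291)=-0.263597, 0.137615×(-1.983298)=-0.272931, 0.087156×(-2.440056)=-0.212665, 0.12844×(-2.052291)=-0.263597, 0.155963×(-1.858135)=-0.289801, 0.123853×(-2.088658)=-0.258687, 0.133028×(-2.017199)=-0.268343, 0.105505×(-2.249001)=-0.237280.
Sum = -2.066901, so H' = 2.0669.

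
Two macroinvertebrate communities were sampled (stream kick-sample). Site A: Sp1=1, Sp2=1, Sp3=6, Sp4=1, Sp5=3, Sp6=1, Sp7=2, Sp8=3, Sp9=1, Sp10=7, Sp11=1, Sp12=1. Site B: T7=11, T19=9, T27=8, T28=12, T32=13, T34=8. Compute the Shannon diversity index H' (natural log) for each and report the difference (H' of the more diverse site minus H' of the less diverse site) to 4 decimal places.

Site A: N=28, proportions 0.035714, 0.035714, 0.214286, 0.035714, 0.107143, 0.035714, 0.071429, 0.107143, 0.035714, 0.25, 0.035714, 0.035714, giving H' = 2.176851 (working shown to 6 dp, full precision carried).
Site B: N=61, proportions 0.180328, 0.147541, 0.131148, 0.196721, 0.213115, 0.131148, giving H' = 1.773396.
Difference = |2.176851 − 1.773396| = 0.403455, i.e. 0.4035 to 4 decimal places.

0.4035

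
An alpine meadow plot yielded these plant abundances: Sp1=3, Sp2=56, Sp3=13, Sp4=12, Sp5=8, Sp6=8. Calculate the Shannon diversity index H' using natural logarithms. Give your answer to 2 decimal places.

Total N = 3+56+13+12+8+8 = 100, so the proportions are 0.03, 0.56, 0.13, 0.12, 0.08, 0.08 (working shown to 4 dp, full precision carried).
Each pᵢ ln pᵢ term: 0.03×(-3.5066)=-0.1052, 0.56×(-0.5798)=-0.3247, 0.13×(-2.0402)=-0.2652, 0.12×(-2.1203)=-0.2544, 0.08×(-2.5257)=-0.2021, 0.08×(-2.5257)=-0.2021.
Sum = -1.3537, so H' = 1.35.

1.35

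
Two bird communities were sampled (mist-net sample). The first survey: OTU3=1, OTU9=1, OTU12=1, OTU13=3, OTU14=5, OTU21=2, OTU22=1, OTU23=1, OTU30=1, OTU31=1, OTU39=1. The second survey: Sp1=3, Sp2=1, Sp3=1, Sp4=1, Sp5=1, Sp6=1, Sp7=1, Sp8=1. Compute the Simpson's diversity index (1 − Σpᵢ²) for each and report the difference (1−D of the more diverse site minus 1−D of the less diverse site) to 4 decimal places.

The first survey: N=18, proportions 0.055556, 0.055556, 0.055556, 0.166667, 0.277778, 0.111111, 0.055556, 0.055556, 0.055556, 0.055556, 0.055556, giving 1−D = 0.858025 (working shown to 6 dp, full precision carried).
The second survey: N=10, proportions 0.3, 0.1, 0.1, 0.1, 0.1, 0.1, 0.1, 0.1, giving 1−D = 0.840000.
Difference = |0.858025 − 0.840000| = 0.018025, i.e. 0.0180 to 4 decimal places.

0.0180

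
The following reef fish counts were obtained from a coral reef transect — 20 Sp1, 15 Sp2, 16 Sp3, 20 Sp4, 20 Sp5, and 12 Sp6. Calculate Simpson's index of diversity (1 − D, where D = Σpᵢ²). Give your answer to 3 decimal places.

Total N = 20+15+16+20+20+12 = 103, so the proportions are 0.19417, 0.14563, 0.15534, 0.19417, 0.19417, 0.1165 (working shown to 5 dp, full precision carried).
D = 0.19417² + 0.14563² + 0.15534² + 0.19417² + 0.19417² + 0.1165² = 0.03770 + 0.02121 + 0.02413 + 0.03770 + 0.03770 + 0.01357 = 0.17202.
So 1 − D = 0.82798, i.e. 0.828 to 3 decimal places.

0.828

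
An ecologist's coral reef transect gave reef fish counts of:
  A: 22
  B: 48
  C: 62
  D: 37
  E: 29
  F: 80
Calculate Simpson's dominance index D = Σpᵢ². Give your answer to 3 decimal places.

0.197

Total N = 22+48+62+37+29+80 = 278, so the proportions are 0.07914, 0.17266, 0.22302, 0.13309, 0.10432, 0.28777 (working shown to 5 dp, full precision carried).
D = 0.07914² + 0.17266² + 0.22302² + 0.13309² + 0.10432² + 0.28777² = 0.00626 + 0.02981 + 0.04974 + 0.01771 + 0.01088 + 0.08281 = 0.19722.
To 3 decimal places, D = 0.197.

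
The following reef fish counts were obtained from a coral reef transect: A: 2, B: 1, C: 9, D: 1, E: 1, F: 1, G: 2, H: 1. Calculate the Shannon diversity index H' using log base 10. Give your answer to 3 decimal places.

0.711

Total N = 2+1+9+1+1+1+2+1 = 18, so the proportions are 0.11111, 0.05556, 0.5, 0.05556, 0.05556, 0.05556, 0.11111, 0.05556 (working shown to 5 dp, full precision carried).
Each pᵢ log₁₀ pᵢ term: 0.11111×(-0.95424)=-0.10603, 0.05556×(-1.25527)=-0.06974, 0.5×(-0.30103)=-0.15051, 0.05556×(-1.25527)=-0.06974, 0.05556×(-1.25527)=-0.06974, 0.05556×(-1.25527)=-0.06974, 0.11111×(-0.95424)=-0.10603, 0.05556×(-1.25527)=-0.06974.
Sum = -0.71126, so H' = 0.711.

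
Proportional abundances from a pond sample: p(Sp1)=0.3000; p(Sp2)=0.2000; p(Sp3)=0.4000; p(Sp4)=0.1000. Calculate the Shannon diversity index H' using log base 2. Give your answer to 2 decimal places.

1.85

Each pᵢ log₂ pᵢ term (working shown to 4 dp, full precision carried): 0.3×(-1.7370)=-0.5211, 0.2×(-2.3219)=-0.4644, 0.4×(-1.3219)=-0.5288, 0.1×(-3.3219)=-0.3322.
Sum = -1.8464, so H' = 1.85.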